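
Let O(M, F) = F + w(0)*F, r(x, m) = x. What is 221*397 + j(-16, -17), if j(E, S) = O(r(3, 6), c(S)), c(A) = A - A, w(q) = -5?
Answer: 87737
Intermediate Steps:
c(A) = 0
O(M, F) = -4*F (O(M, F) = F - 5*F = -4*F)
j(E, S) = 0 (j(E, S) = -4*0 = 0)
221*397 + j(-16, -17) = 221*397 + 0 = 87737 + 0 = 87737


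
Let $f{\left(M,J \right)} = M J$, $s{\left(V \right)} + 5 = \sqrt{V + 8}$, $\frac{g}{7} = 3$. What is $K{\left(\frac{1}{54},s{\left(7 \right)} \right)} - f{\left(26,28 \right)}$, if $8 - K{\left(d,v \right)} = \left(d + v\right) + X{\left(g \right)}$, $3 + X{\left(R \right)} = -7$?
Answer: $- \frac{38071}{54} - \sqrt{15} \approx -708.89$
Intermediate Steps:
$g = 21$ ($g = 7 \cdot 3 = 21$)
$s{\left(V \right)} = -5 + \sqrt{8 + V}$ ($s{\left(V \right)} = -5 + \sqrt{V + 8} = -5 + \sqrt{8 + V}$)
$X{\left(R \right)} = -10$ ($X{\left(R \right)} = -3 - 7 = -10$)
$f{\left(M,J \right)} = J M$
$K{\left(d,v \right)} = 18 - d - v$ ($K{\left(d,v \right)} = 8 - \left(\left(d + v\right) - 10\right) = 8 - \left(-10 + d + v\right) = 18 - d - v$)
$K{\left(\frac{1}{54},s{\left(7 \right)} \right)} - f{\left(26,28 \right)} = \left(18 - \frac{1}{54} - \left(-5 + \sqrt{8 + 7}\right)\right) - 28 \cdot 26 = \left(18 - \frac{1}{54} - \left(-5 + \sqrt{15}\right)\right) - 728 = \left(18 - \frac{1}{54} + \left(5 - \sqrt{15}\right)\right) - 728 = \left(\frac{1241}{54} - \sqrt{15}\right) - 728 = - \frac{38071}{54} - \sqrt{15}$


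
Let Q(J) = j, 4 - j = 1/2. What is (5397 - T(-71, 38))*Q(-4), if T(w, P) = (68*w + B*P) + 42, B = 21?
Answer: 65695/2 ≈ 32848.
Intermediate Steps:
T(w, P) = 42 + 21*P + 68*w (T(w, P) = (68*w + 21*P) + 42 = (21*P + 68*w) + 42 = 42 + 21*P + 68*w)
j = 7/2 (j = 4 - 1/2 = 4 - 1*½ = 4 - ½ = 7/2 ≈ 3.5000)
Q(J) = 7/2
(5397 - T(-71, 38))*Q(-4) = (5397 - (42 + 21*38 + 68*(-71)))*(7/2) = (5397 - (42 + 798 - 4828))*(7/2) = (5397 - 1*(-3988))*(7/2) = (5397 + 3988)*(7/2) = 9385*(7/2) = 65695/2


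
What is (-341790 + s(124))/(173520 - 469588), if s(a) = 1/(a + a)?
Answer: 84763919/73424864 ≈ 1.1544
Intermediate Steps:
s(a) = 1/(2*a)
(-341790 + s(124))/(173520 - 469588) = (-341790 + (½)/124)/(173520 - 469588) = (-341790 + (½)*(1/124))/(-296068) = (-341790 + 1/248)*(-1/296068) = -84763919/248*(-1/296068) = 84763919/73424864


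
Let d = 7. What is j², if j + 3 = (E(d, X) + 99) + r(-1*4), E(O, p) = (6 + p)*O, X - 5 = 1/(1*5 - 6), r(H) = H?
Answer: 26244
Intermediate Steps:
X = 4 (X = 5 + 1/(1*5 - 6) = 5 + 1/(5 - 6) = 5 + 1/(-1) = 5 - 1 = 4)
E(O, p) = O*(6 + p)
j = 162 (j = -3 + ((7*(6 + 4) + 99) - 1*4) = -3 + ((7*10 + 99) - 4) = -3 + ((70 + 99) - 4) = -3 + (169 - 4) = -3 + 165 = 162)
j² = 162² = 26244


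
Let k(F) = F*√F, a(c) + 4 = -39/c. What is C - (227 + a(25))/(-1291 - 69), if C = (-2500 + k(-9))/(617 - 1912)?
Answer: 1152114/550375 + 27*I/1295 ≈ 2.0933 + 0.020849*I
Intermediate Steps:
a(c) = -4 - 39/c
k(F) = F^(3/2)
C = 500/259 + 27*I/1295 (C = (-2500 + (-9)^(3/2))/(617 - 1912) = (-2500 - 27*I)/(-1295) = (-2500 - 27*I)*(-1/1295) = 500/259 + 27*I/1295 ≈ 1.9305 + 0.020849*I)
C - (227 + a(25))/(-1291 - 69) = (500/259 + 27*I/1295) - (227 + (-4 - 39/25))/(-1291 - 69) = (500/259 + 27*I/1295) - (227 + (-4 - 39*1/25))/(-1360) = (500/259 + 27*I/1295) - (227 + (-4 - 39/25))*(-1)/1360 = (500/259 + 27*I/1295) - (227 - 139/25)*(-1)/1360 = (500/259 + 27*I/1295) - 5536*(-1)/(25*1360) = (500/259 + 27*I/1295) - 1*(-346/2125) = (500/259 + 27*I/1295) + 346/2125 = 1152114/550375 + 27*I/1295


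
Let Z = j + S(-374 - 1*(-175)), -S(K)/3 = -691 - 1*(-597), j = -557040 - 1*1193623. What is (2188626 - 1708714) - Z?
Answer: 2230293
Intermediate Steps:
j = -1750663 (j = -557040 - 1193623 = -1750663)
S(K) = 282 (S(K) = -3*(-691 - 1*(-597)) = -3*(-691 + 597) = -3*(-94) = 282)
Z = -1750381 (Z = -1750663 + 282 = -1750381)
(2188626 - 1708714) - Z = (2188626 - 1708714) - 1*(-1750381) = 479912 + 1750381 = 2230293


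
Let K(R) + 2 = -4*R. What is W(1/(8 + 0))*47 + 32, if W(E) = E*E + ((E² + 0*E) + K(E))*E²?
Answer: 126607/4096 ≈ 30.910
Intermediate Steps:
K(R) = -2 - 4*R
W(E) = E² + E²*(-2 + E² - 4*E) (W(E) = E*E + ((E² + 0*E) + (-2 - 4*E))*E² = E² + ((E² + 0) + (-2 - 4*E))*E² = E² + (E² + (-2 - 4*E))*E² = E² + (-2 + E² - 4*E)*E² = E² + E²*(-2 + E² - 4*E))
W(1/(8 + 0))*47 + 32 = ((1/(8 + 0))²*(-1 + (1/(8 + 0))² - 4/(8 + 0)))*47 + 32 = ((1/8)²*(-1 + (1/8)² - 4/8))*47 + 32 = ((⅛)²*(-1 + (⅛)² - 4*⅛))*47 + 32 = ((-1 + 1/64 - ½)/64)*47 + 32 = ((1/64)*(-95/64))*47 + 32 = -95/4096*47 + 32 = -4465/4096 + 32 = 126607/4096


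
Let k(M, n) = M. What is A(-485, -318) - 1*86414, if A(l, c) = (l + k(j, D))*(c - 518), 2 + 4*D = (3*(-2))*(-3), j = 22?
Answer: 300654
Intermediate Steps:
D = 4 (D = -½ + ((3*(-2))*(-3))/4 = -½ + (-6*(-3))/4 = -½ + (¼)*18 = -½ + 9/2 = 4)
A(l, c) = (-518 + c)*(22 + l) (A(l, c) = (l + 22)*(c - 518) = (22 + l)*(-518 + c) = (-518 + c)*(22 + l))
A(-485, -318) - 1*86414 = (-11396 - 518*(-485) + 22*(-318) - 318*(-485)) - 1*86414 = (-11396 + 251230 - 6996 + 154230) - 86414 = 387068 - 86414 = 300654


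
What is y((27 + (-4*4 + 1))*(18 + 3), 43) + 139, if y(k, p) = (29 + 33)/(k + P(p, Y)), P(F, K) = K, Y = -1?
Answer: 34951/251 ≈ 139.25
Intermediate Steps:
y(k, p) = 62/(-1 + k) (y(k, p) = (29 + 33)/(k - 1) = 62/(-1 + k))
y((27 + (-4*4 + 1))*(18 + 3), 43) + 139 = 62/(-1 + (27 + (-4*4 + 1))*(18 + 3)) + 139 = 62/(-1 + (27 + (-16 + 1))*21) + 139 = 62/(-1 + (27 - 15)*21) + 139 = 62/(-1 + 12*21) + 139 = 62/(-1 + 252) + 139 = 62/251 + 139 = 34951/251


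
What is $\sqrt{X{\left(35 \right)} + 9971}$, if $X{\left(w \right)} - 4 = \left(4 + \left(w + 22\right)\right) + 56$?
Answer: $58 \sqrt{3} \approx 100.46$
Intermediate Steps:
$X{\left(w \right)} = 86 + w$ ($X{\left(w \right)} = 4 + \left(\left(4 + \left(w + 22\right)\right) + 56\right) = 4 + \left(\left(4 + \left(22 + w\right)\right) + 56\right) = 4 + \left(\left(26 + w\right) + 56\right) = 4 + \left(82 + w\right) = 86 + w$)
$\sqrt{X{\left(35 \right)} + 9971} = \sqrt{\left(86 + 35\right) + 9971} = \sqrt{121 + 9971} = \sqrt{10092} = 58 \sqrt{3}$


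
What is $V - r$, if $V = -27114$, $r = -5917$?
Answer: $-21197$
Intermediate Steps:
$V - r = -27114 - -5917 = -27114 + 5917 = -21197$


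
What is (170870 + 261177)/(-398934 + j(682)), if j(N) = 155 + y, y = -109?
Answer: -61721/56984 ≈ -1.0831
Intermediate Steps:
j(N) = 46 (j(N) = 155 - 109 = 46)
(170870 + 261177)/(-398934 + j(682)) = (170870 + 261177)/(-398934 + 46) = 432047/(-398888) = 432047*(-1/398888) = -61721/56984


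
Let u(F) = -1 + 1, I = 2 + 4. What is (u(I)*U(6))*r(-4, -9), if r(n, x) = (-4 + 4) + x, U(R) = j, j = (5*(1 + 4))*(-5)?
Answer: 0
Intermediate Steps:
j = -125 (j = (5*5)*(-5) = 25*(-5) = -125)
U(R) = -125
r(n, x) = x (r(n, x) = 0 + x = x)
I = 6
u(F) = 0
(u(I)*U(6))*r(-4, -9) = (0*(-125))*(-9) = 0*(-9) = 0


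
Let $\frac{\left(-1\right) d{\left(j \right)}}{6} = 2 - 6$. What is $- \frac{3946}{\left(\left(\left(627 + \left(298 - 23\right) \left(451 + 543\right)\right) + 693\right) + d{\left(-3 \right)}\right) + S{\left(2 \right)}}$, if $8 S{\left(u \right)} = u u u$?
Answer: $- \frac{3946}{274695} \approx -0.014365$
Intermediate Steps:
$S{\left(u \right)} = \frac{u^{3}}{8}$ ($S{\left(u \right)} = \frac{u u u}{8} = \frac{u^{2} u}{8} = \frac{u^{3}}{8}$)
$d{\left(j \right)} = 24$ ($d{\left(j \right)} = - 6 \left(2 - 6\right) = \left(-6\right) \left(-4\right) = 24$)
$- \frac{3946}{\left(\left(\left(627 + \left(298 - 23\right) \left(451 + 543\right)\right) + 693\right) + d{\left(-3 \right)}\right) + S{\left(2 \right)}} = - \frac{3946}{\left(\left(\left(627 + \left(298 - 23\right) \left(451 + 543\right)\right) + 693\right) + 24\right) + \frac{2^{3}}{8}} = - \frac{3946}{\left(\left(\left(627 + 275 \cdot 994\right) + 693\right) + 24\right) + \frac{1}{8} \cdot 8} = - \frac{3946}{\left(\left(\left(627 + 273350\right) + 693\right) + 24\right) + 1} = - \frac{3946}{\left(\left(273977 + 693\right) + 24\right) + 1} = - \frac{3946}{\left(274670 + 24\right) + 1} = - \frac{3946}{274694 + 1} = - \frac{3946}{274695}$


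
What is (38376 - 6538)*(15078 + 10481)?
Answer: 813747442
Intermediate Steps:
(38376 - 6538)*(15078 + 10481) = 31838*25559 = 813747442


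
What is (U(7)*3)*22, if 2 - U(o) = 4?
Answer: -132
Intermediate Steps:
U(o) = -2 (U(o) = 2 - 1*4 = 2 - 4 = -2)
(U(7)*3)*22 = -2*3*22 = -6*22 = -132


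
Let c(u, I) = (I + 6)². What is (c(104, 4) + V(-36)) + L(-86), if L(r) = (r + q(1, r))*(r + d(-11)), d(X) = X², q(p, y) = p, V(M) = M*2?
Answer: -2947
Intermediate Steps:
V(M) = 2*M
c(u, I) = (6 + I)²
L(r) = (1 + r)*(121 + r) (L(r) = (r + 1)*(r + (-11)²) = (1 + r)*(r + 121) = (1 + r)*(121 + r))
(c(104, 4) + V(-36)) + L(-86) = ((6 + 4)² + 2*(-36)) + (121 + (-86)² + 122*(-86)) = (10² - 72) + (121 + 7396 - 10492) = (100 - 72) - 2975 = 28 - 2975 = -2947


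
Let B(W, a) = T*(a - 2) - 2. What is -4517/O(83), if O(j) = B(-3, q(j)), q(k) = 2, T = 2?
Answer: 4517/2 ≈ 2258.5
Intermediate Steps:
B(W, a) = -6 + 2*a (B(W, a) = 2*(a - 2) - 2 = 2*(-2 + a) - 2 = (-4 + 2*a) - 2 = -6 + 2*a)
O(j) = -2 (O(j) = -6 + 2*2 = -6 + 4 = -2)
-4517/O(83) = -4517/(-2) = -4517*(-½) = 4517/2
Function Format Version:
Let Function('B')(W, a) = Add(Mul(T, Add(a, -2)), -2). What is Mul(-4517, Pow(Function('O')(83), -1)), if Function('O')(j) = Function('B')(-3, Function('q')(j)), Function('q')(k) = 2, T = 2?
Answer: Rational(4517, 2) ≈ 2258.5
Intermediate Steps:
Function('B')(W, a) = Add(-6, Mul(2, a)) (Function('B')(W, a) = Add(Mul(2, Add(a, -2)), -2) = Add(Mul(2, Add(-2, a)), -2) = Add(Add(-4, Mul(2, a)), -2) = Add(-6, Mul(2, a)))
Function('O')(j) = -2 (Function('O')(j) = Add(-6, Mul(2, 2)) = Add(-6, 4) = -2)
Mul(-4517, Pow(Function('O')(83), -1)) = Mul(-4517, Pow(-2, -1)) = Mul(-4517, Rational(-1, 2)) = Rational(4517, 2)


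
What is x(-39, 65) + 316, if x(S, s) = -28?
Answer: 288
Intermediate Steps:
x(-39, 65) + 316 = -28 + 316 = 288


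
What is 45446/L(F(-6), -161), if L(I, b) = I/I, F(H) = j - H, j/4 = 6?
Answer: 45446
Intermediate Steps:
j = 24 (j = 4*6 = 24)
F(H) = 24 - H
L(I, b) = 1
45446/L(F(-6), -161) = 45446/1 = 45446*1 = 45446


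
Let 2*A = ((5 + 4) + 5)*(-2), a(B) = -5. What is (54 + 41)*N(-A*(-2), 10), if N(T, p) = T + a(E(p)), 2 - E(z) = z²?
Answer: -3135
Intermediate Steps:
E(z) = 2 - z²
A = -14 (A = (((5 + 4) + 5)*(-2))/2 = ((9 + 5)*(-2))/2 = (14*(-2))/2 = (½)*(-28) = -14)
N(T, p) = -5 + T (N(T, p) = T - 5 = -5 + T)
(54 + 41)*N(-A*(-2), 10) = (54 + 41)*(-5 - 1*(-14)*(-2)) = 95*(-5 + 14*(-2)) = 95*(-5 - 28) = 95*(-33) = -3135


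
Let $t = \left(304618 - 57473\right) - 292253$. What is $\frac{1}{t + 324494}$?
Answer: $\frac{1}{279386} \approx 3.5793 \cdot 10^{-6}$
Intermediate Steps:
$t = -45108$ ($t = 247145 - 292253 = -45108$)
$\frac{1}{t + 324494} = \frac{1}{-45108 + 324494} = \frac{1}{279386}$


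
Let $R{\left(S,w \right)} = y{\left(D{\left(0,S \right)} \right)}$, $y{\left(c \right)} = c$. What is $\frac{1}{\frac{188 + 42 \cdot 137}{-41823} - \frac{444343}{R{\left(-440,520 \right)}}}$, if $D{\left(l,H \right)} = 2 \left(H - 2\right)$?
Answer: $\frac{36971532}{18578504561} \approx 0.00199$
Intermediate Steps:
$D{\left(l,H \right)} = -4 + 2 H$ ($D{\left(l,H \right)} = 2 \left(-2 + H\right) = -4 + 2 H$)
$R{\left(S,w \right)} = -4 + 2 S$
$\frac{1}{\frac{188 + 42 \cdot 137}{-41823} - \frac{444343}{R{\left(-440,520 \right)}}} = \frac{1}{\frac{188 + 42 \cdot 137}{-41823} - \frac{444343}{-4 + 2 \left(-440\right)}} = \frac{1}{\left(188 + 5754\right) \left(- \frac{1}{41823}\right) - \frac{444343}{-4 - 880}} = \frac{1}{5942 \left(- \frac{1}{41823}\right) - \frac{444343}{-884}} = \frac{1}{- \frac{5942}{41823} - - \frac{444343}{884}} = \frac{1}{- \frac{5942}{41823} + \frac{444343}{884}} = \frac{1}{\frac{18578504561}{36971532}} = \frac{36971532}{18578504561}$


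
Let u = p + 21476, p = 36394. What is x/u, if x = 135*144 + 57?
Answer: 6499/19290 ≈ 0.33691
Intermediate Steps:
u = 57870 (u = 36394 + 21476 = 57870)
x = 19497 (x = 19440 + 57 = 19497)
x/u = 19497/57870 = 19497*(1/57870) = 6499/19290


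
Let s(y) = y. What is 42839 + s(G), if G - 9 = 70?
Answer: 42918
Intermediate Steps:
G = 79 (G = 9 + 70 = 79)
42839 + s(G) = 42839 + 79 = 42918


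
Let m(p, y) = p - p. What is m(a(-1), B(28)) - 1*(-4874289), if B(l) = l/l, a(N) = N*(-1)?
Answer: 4874289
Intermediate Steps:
a(N) = -N
B(l) = 1
m(p, y) = 0
m(a(-1), B(28)) - 1*(-4874289) = 0 - 1*(-4874289) = 0 + 4874289 = 4874289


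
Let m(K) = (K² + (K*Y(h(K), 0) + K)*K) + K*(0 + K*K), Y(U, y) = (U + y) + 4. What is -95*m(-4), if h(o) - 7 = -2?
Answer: -10640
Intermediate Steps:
h(o) = 5 (h(o) = 7 - 2 = 5)
Y(U, y) = 4 + U + y
m(K) = K³ + 11*K² (m(K) = (K² + (K*(4 + 5 + 0) + K)*K) + K*(0 + K*K) = (K² + (K*9 + K)*K) + K*(0 + K²) = (K² + (9*K + K)*K) + K*K² = (K² + (10*K)*K) + K³ = (K² + 10*K²) + K³ = 11*K² + K³ = K³ + 11*K²)
-95*m(-4) = -95*(-4)²*(11 - 4) = -1520*7 = -95*112 = -10640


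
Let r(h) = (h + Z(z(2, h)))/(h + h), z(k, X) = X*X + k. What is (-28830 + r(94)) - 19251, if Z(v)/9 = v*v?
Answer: 346976531/94 ≈ 3.6912e+6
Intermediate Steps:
z(k, X) = k + X² (z(k, X) = X² + k = k + X²)
Z(v) = 9*v² (Z(v) = 9*(v*v) = 9*v²)
r(h) = (h + 9*(2 + h²)²)/(2*h) (r(h) = (h + 9*(2 + h²)²)/(h + h) = (h + 9*(2 + h²)²)/((2*h)) = (h + 9*(2 + h²)²)*(1/(2*h)) = (h + 9*(2 + h²)²)/(2*h))
(-28830 + r(94)) - 19251 = (-28830 + (½)*(94 + 9*(2 + 94²)²)/94) - 19251 = (-28830 + (½)*(1/94)*(94 + 9*(2 + 8836)²)) - 19251 = (-28830 + (½)*(1/94)*(94 + 9*8838²)) - 19251 = (-28830 + (½)*(1/94)*(94 + 9*78110244)) - 19251 = (-28830 + (½)*(1/94)*(94 + 702992196)) - 19251 = (-28830 + (½)*(1/94)*702992290) - 19251 = (-28830 + 351496145/94) - 19251 = 348786125/94 - 19251 = 346976531/94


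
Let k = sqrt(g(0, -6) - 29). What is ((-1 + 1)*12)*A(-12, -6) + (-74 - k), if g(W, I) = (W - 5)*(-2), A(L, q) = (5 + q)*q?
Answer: -74 - I*sqrt(19) ≈ -74.0 - 4.3589*I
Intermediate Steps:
A(L, q) = q*(5 + q)
g(W, I) = 10 - 2*W (g(W, I) = (-5 + W)*(-2) = 10 - 2*W)
k = I*sqrt(19) (k = sqrt((10 - 2*0) - 29) = sqrt((10 + 0) - 29) = sqrt(10 - 29) = sqrt(-19) = I*sqrt(19) ≈ 4.3589*I)
((-1 + 1)*12)*A(-12, -6) + (-74 - k) = ((-1 + 1)*12)*(-6*(5 - 6)) + (-74 - I*sqrt(19)) = (0*12)*(-6*(-1)) + (-74 - I*sqrt(19)) = 0*6 + (-74 - I*sqrt(19)) = 0 + (-74 - I*sqrt(19)) = -74 - I*sqrt(19)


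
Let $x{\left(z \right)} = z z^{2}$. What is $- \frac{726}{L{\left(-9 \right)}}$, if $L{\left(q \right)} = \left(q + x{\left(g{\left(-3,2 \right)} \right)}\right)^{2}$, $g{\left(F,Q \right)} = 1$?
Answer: $- \frac{363}{32} \approx -11.344$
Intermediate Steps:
$x{\left(z \right)} = z^{3}$
$L{\left(q \right)} = \left(1 + q\right)^{2}$ ($L{\left(q \right)} = \left(q + 1^{3}\right)^{2} = \left(q + 1\right)^{2} = \left(1 + q\right)^{2}$)
$- \frac{726}{L{\left(-9 \right)}} = - \frac{726}{\left(1 - 9\right)^{2}} = - \frac{726}{\left(-8\right)^{2}} = - \frac{726}{64} = \left(-726\right) \frac{1}{64} = - \frac{363}{32}$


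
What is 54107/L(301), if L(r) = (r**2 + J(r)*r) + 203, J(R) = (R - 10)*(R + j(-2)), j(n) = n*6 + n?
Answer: 54107/25229421 ≈ 0.0021446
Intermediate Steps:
j(n) = 7*n (j(n) = 6*n + n = 7*n)
J(R) = (-14 + R)*(-10 + R) (J(R) = (R - 10)*(R + 7*(-2)) = (-10 + R)*(R - 14) = (-10 + R)*(-14 + R) = (-14 + R)*(-10 + R))
L(r) = 203 + r**2 + r*(140 + r**2 - 24*r) (L(r) = (r**2 + (140 + r**2 - 24*r)*r) + 203 = (r**2 + r*(140 + r**2 - 24*r)) + 203 = 203 + r**2 + r*(140 + r**2 - 24*r))
54107/L(301) = 54107/(203 + 301**3 - 23*301**2 + 140*301) = 54107/(203 + 27270901 - 23*90601 + 42140) = 54107/(203 + 27270901 - 2083823 + 42140) = 54107/25229421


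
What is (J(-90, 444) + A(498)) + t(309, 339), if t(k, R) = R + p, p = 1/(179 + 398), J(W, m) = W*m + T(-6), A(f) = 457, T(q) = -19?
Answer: -22608590/577 ≈ -39183.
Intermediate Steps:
J(W, m) = -19 + W*m (J(W, m) = W*m - 19 = -19 + W*m)
p = 1/577 ≈ 0.0017331
t(k, R) = 1/577 + R (t(k, R) = R + 1/577 = 1/577 + R)
(J(-90, 444) + A(498)) + t(309, 339) = ((-19 - 90*444) + 457) + (1/577 + 339) = ((-19 - 39960) + 457) + 195604/577 = (-39979 + 457) + 195604/577 = -39522 + 195604/577 = -22608590/577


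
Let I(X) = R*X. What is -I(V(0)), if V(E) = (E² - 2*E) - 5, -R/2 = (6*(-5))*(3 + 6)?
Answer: 2700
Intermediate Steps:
R = 540 (R = -2*6*(-5)*(3 + 6) = -(-60)*9 = -2*(-270) = 540)
V(E) = -5 + E² - 2*E
I(X) = 540*X
-I(V(0)) = -540*(-5 + 0² - 2*0) = -540*(-5 + 0 + 0) = -540*(-5) = -1*(-2700) = 2700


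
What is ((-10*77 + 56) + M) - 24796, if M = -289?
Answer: -25799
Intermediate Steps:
((-10*77 + 56) + M) - 24796 = ((-10*77 + 56) - 289) - 24796 = ((-770 + 56) - 289) - 24796 = (-714 - 289) - 24796 = -1003 - 24796 = -25799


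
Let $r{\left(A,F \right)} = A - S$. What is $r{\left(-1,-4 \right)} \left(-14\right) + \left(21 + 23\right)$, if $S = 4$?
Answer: $114$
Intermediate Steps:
$r{\left(A,F \right)} = -4 + A$ ($r{\left(A,F \right)} = A - 4 = -4 + A$)
$r{\left(-1,-4 \right)} \left(-14\right) + \left(21 + 23\right) = \left(-4 - 1\right) \left(-14\right) + \left(21 + 23\right) = \left(-5\right) \left(-14\right) + 44 = 70 + 44 = 114$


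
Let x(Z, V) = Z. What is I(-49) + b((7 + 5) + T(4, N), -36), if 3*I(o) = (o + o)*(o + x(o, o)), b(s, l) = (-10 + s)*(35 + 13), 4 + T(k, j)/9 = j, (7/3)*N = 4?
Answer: 48508/21 ≈ 2309.9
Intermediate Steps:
N = 12/7 (N = (3/7)*4 = 12/7 ≈ 1.7143)
T(k, j) = -36 + 9*j
b(s, l) = -480 + 48*s (b(s, l) = (-10 + s)*48 = -480 + 48*s)
I(o) = 4*o**2/3 (I(o) = ((o + o)*(o + o))/3 = ((2*o)*(2*o))/3 = (4*o**2)/3 = 4*o**2/3)
I(-49) + b((7 + 5) + T(4, N), -36) = (4/3)*(-49)**2 + (-480 + 48*((7 + 5) + (-36 + 9*(12/7)))) = (4/3)*2401 + (-480 + 48*(12 + (-36 + 108/7))) = 9604/3 + (-480 + 48*(12 - 144/7)) = 9604/3 + (-480 + 48*(-60/7)) = 9604/3 + (-480 - 2880/7) = 9604/3 - 6240/7 = 48508/21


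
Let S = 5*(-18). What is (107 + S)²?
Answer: 289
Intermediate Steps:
S = -90
(107 + S)² = (107 - 90)² = 17² = 289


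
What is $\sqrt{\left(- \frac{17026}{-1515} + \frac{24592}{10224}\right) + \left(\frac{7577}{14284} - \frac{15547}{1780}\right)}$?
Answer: $\frac{4 \sqrt{15893652403808545118}}{6837240147} \approx 2.3323$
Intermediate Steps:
$\sqrt{\left(- \frac{17026}{-1515} + \frac{24592}{10224}\right) + \left(\frac{7577}{14284} - \frac{15547}{1780}\right)} = \sqrt{\left(\left(-17026\right) \left(- \frac{1}{1515}\right) + 24592 \cdot \frac{1}{10224}\right) + \left(7577 \cdot \frac{1}{14284} - \frac{15547}{1780}\right)} = \sqrt{\left(\frac{17026}{1515} + \frac{1537}{639}\right) + \left(\frac{7577}{14284} - \frac{15547}{1780}\right)} = \sqrt{\frac{4402723}{322695} - \frac{13036643}{1589095}} = \sqrt{\frac{111579423712}{20511720441}} = \frac{4 \sqrt{15893652403808545118}}{6837240147}$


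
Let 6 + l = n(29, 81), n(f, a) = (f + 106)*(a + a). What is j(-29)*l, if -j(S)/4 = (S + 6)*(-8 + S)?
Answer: -74425056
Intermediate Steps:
j(S) = -4*(-8 + S)*(6 + S) (j(S) = -4*(S + 6)*(-8 + S) = -4*(6 + S)*(-8 + S) = -4*(-8 + S)*(6 + S))
n(f, a) = 2*a*(106 + f) (n(f, a) = (106 + f)*(2*a) = 2*a*(106 + f))
l = 21864 (l = -6 + 2*81*(106 + 29) = -6 + 2*81*135 = -6 + 21870 = 21864)
j(-29)*l = (192 - 4*(-29)² + 8*(-29))*21864 = (192 - 4*841 - 232)*21864 = (192 - 3364 - 232)*21864 = -3404*21864 = -74425056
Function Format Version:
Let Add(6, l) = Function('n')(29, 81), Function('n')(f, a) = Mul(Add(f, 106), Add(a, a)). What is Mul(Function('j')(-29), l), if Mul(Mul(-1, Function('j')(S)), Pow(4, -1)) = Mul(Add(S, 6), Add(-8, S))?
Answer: -74425056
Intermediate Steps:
Function('j')(S) = Mul(-4, Add(-8, S), Add(6, S)) (Function('j')(S) = Mul(-4, Mul(Add(S, 6), Add(-8, S))) = Mul(-4, Mul(Add(6, S), Add(-8, S))) = Mul(-4, Mul(Add(-8, S), Add(6, S))) = Mul(-4, Add(-8, S), Add(6, S)))
Function('n')(f, a) = Mul(2, a, Add(106, f)) (Function('n')(f, a) = Mul(Add(106, f), Mul(2, a)) = Mul(2, a, Add(106, f)))
l = 21864 (l = Add(-6, Mul(2, 81, Add(106, 29))) = Add(-6, Mul(2, 81, 135)) = Add(-6, 21870) = 21864)
Mul(Function('j')(-29), l) = Mul(Add(192, Mul(-4, Pow(-29, 2)), Mul(8, -29)), 21864) = Mul(Add(192, Mul(-4, 841), -232), 21864) = Mul(Add(192, -3364, -232), 21864) = Mul(-3404, 21864) = -74425056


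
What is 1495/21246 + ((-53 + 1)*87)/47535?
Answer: -8350693/336642870 ≈ -0.024806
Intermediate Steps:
1495/21246 + ((-53 + 1)*87)/47535 = 1495*(1/21246) - 52*87*(1/47535) = 1495/21246 - 4524*1/47535 = 1495/21246 - 1508/15845 = -8350693/336642870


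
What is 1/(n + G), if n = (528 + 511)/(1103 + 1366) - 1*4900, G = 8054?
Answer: 2469/7788265 ≈ 0.00031702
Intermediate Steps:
n = -12097061/2469 (n = 1039/2469 - 4900 = -12097061/2469 ≈ -4899.6)
1/(n + G) = 1/(-12097061/2469 + 8054) = 1/(7788265/2469) = 2469/7788265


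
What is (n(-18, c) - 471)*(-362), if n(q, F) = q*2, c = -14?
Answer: 183534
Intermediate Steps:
n(q, F) = 2*q
(n(-18, c) - 471)*(-362) = (2*(-18) - 471)*(-362) = (-36 - 471)*(-362) = -507*(-362) = 183534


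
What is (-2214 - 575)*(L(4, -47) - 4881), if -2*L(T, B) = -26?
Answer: 13576852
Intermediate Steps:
L(T, B) = 13 (L(T, B) = -½*(-26) = 13)
(-2214 - 575)*(L(4, -47) - 4881) = (-2214 - 575)*(13 - 4881) = -2789*(-4868) = 13576852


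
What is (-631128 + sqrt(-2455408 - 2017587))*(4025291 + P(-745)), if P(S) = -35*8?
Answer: -2540297142408 + 4025011*I*sqrt(4472995) ≈ -2.5403e+12 + 8.5127e+9*I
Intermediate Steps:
P(S) = -280
(-631128 + sqrt(-2455408 - 2017587))*(4025291 + P(-745)) = (-631128 + sqrt(-2455408 - 2017587))*(4025291 - 280) = (-631128 + sqrt(-4472995))*4025011 = (-631128 + I*sqrt(4472995))*4025011 = -2540297142408 + 4025011*I*sqrt(4472995)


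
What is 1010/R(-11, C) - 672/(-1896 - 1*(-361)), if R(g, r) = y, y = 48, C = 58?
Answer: 791303/36840 ≈ 21.479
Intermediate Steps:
R(g, r) = 48
1010/R(-11, C) - 672/(-1896 - 1*(-361)) = 1010/48 - 672/(-1896 - 1*(-361)) = 1010*(1/48) - 672/(-1896 + 361) = 505/24 - 672/(-1535) = 505/24 - 672*(-1/1535) = 505/24 + 672/1535 = 791303/36840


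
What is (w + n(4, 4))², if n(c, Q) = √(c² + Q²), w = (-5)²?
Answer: 657 + 200*√2 ≈ 939.84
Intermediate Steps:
w = 25
n(c, Q) = √(Q² + c²)
(w + n(4, 4))² = (25 + √(4² + 4²))² = (25 + √(16 + 16))² = (25 + √32)² = (25 + 4*√2)²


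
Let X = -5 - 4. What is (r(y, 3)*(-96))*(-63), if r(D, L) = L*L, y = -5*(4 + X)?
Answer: 54432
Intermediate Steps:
X = -9
y = 25 (y = -5*(4 - 9) = -5*(-5) = 25)
r(D, L) = L²
(r(y, 3)*(-96))*(-63) = (3²*(-96))*(-63) = (9*(-96))*(-63) = -864*(-63) = 54432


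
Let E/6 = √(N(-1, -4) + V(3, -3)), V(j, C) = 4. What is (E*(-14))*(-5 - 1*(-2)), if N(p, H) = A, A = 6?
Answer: 252*√10 ≈ 796.89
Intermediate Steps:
N(p, H) = 6
E = 6*√10 (E = 6*√(6 + 4) = 6*√10 ≈ 18.974)
(E*(-14))*(-5 - 1*(-2)) = ((6*√10)*(-14))*(-5 - 1*(-2)) = (-84*√10)*(-5 + 2) = -84*√10*(-3) = 252*√10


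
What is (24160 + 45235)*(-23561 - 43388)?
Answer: -4645925855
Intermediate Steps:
(24160 + 45235)*(-23561 - 43388) = 69395*(-66949) = -4645925855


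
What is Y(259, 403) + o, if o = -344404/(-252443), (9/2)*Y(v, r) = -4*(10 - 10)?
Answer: 344404/252443 ≈ 1.3643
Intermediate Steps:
Y(v, r) = 0 (Y(v, r) = 2*(-4*(10 - 10))/9 = 2*(-4*0)/9 = (2/9)*0 = 0)
o = 344404/252443 (o = -344404*(-1/252443) = 344404/252443 ≈ 1.3643)
Y(259, 403) + o = 0 + 344404/252443 = 344404/252443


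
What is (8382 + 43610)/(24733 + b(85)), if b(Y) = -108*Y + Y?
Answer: 25996/7819 ≈ 3.3247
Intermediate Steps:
b(Y) = -107*Y
(8382 + 43610)/(24733 + b(85)) = (8382 + 43610)/(24733 - 107*85) = 51992/(24733 - 9095) = 51992/15638 = 51992*(1/15638) = 25996/7819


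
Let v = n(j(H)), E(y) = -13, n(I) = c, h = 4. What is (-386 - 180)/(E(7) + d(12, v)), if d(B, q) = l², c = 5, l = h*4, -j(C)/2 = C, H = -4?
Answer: -566/243 ≈ -2.3292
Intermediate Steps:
j(C) = -2*C
l = 16 (l = 4*4 = 16)
n(I) = 5
v = 5
d(B, q) = 256 (d(B, q) = 16² = 256)
(-386 - 180)/(E(7) + d(12, v)) = (-386 - 180)/(-13 + 256) = -566/243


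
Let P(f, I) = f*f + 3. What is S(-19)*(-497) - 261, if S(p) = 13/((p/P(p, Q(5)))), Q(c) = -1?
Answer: 2346845/19 ≈ 1.2352e+5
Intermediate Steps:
P(f, I) = 3 + f² (P(f, I) = f² + 3 = 3 + f²)
S(p) = 13*(3 + p²)/p (S(p) = 13/((p/(3 + p²))) = 13*((3 + p²)/p) = 13*(3 + p²)/p)
S(-19)*(-497) - 261 = (13*(-19) + 39/(-19))*(-497) - 261 = (-247 + 39*(-1/19))*(-497) - 261 = (-247 - 39/19)*(-497) - 261 = -4732/19*(-497) - 261 = 2351804/19 - 261 = 2346845/19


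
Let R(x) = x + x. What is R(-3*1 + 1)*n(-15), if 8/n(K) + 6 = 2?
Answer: 8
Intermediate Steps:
R(x) = 2*x
n(K) = -2 (n(K) = 8/(-6 + 2) = 8/(-4) = 8*(-¼) = -2)
R(-3*1 + 1)*n(-15) = (2*(-3*1 + 1))*(-2) = (2*(-3 + 1))*(-2) = (2*(-2))*(-2) = -4*(-2) = 8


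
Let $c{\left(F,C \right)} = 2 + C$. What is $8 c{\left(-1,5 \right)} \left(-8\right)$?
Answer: $-448$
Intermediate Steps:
$8 c{\left(-1,5 \right)} \left(-8\right) = 8 \left(2 + 5\right) \left(-8\right) = 8 \cdot 7 \left(-8\right) = 56 \left(-8\right) = -448$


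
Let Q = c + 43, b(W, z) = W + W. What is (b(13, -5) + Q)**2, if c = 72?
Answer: 19881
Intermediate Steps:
b(W, z) = 2*W
Q = 115 (Q = 72 + 43 = 115)
(b(13, -5) + Q)**2 = (2*13 + 115)**2 = (26 + 115)**2 = 141**2 = 19881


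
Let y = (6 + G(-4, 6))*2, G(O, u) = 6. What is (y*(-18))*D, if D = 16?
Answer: -6912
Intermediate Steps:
y = 24 (y = (6 + 6)*2 = 12*2 = 24)
(y*(-18))*D = (24*(-18))*16 = -432*16 = -6912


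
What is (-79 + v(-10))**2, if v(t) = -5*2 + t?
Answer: 9801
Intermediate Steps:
v(t) = -10 + t
(-79 + v(-10))**2 = (-79 + (-10 - 10))**2 = (-79 - 20)**2 = (-99)**2 = 9801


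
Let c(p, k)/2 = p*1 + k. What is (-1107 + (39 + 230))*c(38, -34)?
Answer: -6704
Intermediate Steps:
c(p, k) = 2*k + 2*p (c(p, k) = 2*(p*1 + k) = 2*(p + k) = 2*(k + p) = 2*k + 2*p)
(-1107 + (39 + 230))*c(38, -34) = (-1107 + (39 + 230))*(2*(-34) + 2*38) = (-1107 + 269)*(-68 + 76) = -838*8 = -6704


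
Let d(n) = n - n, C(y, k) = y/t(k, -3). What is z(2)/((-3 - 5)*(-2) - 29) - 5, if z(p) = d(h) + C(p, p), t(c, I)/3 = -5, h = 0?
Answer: -973/195 ≈ -4.9897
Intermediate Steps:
t(c, I) = -15 (t(c, I) = 3*(-5) = -15)
C(y, k) = -y/15 (C(y, k) = y/(-15) = y*(-1/15) = -y/15)
d(n) = 0
z(p) = -p/15 (z(p) = 0 - p/15 = -p/15)
z(2)/((-3 - 5)*(-2) - 29) - 5 = (-1/15*2)/((-3 - 5)*(-2) - 29) - 5 = -2/15/(-8*(-2) - 29) - 5 = -2/15/(16 - 29) - 5 = -2/15/(-13) - 5 = -1/13*(-2/15) - 5 = 2/195 - 5 = -973/195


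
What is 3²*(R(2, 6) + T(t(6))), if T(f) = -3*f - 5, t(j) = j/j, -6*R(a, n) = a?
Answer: -75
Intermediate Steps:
R(a, n) = -a/6
t(j) = 1
T(f) = -5 - 3*f
3²*(R(2, 6) + T(t(6))) = 3²*(-⅙*2 + (-5 - 3*1)) = 9*(-⅓ + (-5 - 3)) = 9*(-⅓ - 8) = 9*(-25/3) = -75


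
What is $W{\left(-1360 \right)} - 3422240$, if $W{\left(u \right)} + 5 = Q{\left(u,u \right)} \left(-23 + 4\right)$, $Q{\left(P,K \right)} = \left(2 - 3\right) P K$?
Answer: $31720155$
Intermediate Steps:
$Q{\left(P,K \right)} = - K P$
$W{\left(u \right)} = -5 + 19 u^{2}$ ($W{\left(u \right)} = -5 + - u u \left(-23 + 4\right) = -5 + - u^{2} \left(-19\right) = -5 + 19 u^{2}$)
$W{\left(-1360 \right)} - 3422240 = \left(-5 + 19 \left(-1360\right)^{2}\right) - 3422240 = \left(-5 + 19 \cdot 1849600\right) - 3422240 = \left(-5 + 35142400\right) - 3422240 = 35142395 - 3422240 = 31720155$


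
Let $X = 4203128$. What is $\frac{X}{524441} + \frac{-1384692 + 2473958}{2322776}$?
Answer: $\frac{5167090296817}{609079484108} \approx 8.4834$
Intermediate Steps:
$\frac{X}{524441} + \frac{-1384692 + 2473958}{2322776} = \frac{4203128}{524441} + \frac{-1384692 + 2473958}{2322776} = 4203128 \cdot \frac{1}{524441} + 1089266 \cdot \frac{1}{2322776} = \frac{4203128}{524441} + \frac{544633}{1161388} = \frac{5167090296817}{609079484108}$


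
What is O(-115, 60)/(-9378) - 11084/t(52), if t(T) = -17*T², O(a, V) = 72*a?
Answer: 395883/352196 ≈ 1.1240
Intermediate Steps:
O(-115, 60)/(-9378) - 11084/t(52) = (72*(-115))/(-9378) - 11084/((-17*52²)) = -8280*(-1/9378) - 11084/((-17*2704)) = 460/521 - 11084/(-45968) = 460/521 - 11084*(-1/45968) = 460/521 + 163/676 = 395883/352196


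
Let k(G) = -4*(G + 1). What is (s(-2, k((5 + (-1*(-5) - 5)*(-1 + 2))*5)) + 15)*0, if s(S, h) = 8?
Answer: 0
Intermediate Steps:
k(G) = -4 - 4*G (k(G) = -4*(1 + G) = -4 - 4*G)
(s(-2, k((5 + (-1*(-5) - 5)*(-1 + 2))*5)) + 15)*0 = (8 + 15)*0 = 23*0 = 0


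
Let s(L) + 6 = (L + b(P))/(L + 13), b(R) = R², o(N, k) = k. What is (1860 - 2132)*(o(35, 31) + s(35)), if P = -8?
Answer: -7361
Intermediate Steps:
s(L) = -6 + (64 + L)/(13 + L) (s(L) = -6 + (L + (-8)²)/(L + 13) = -6 + (L + 64)/(13 + L) = -6 + (64 + L)/(13 + L))
(1860 - 2132)*(o(35, 31) + s(35)) = (1860 - 2132)*(31 + (-14 - 5*35)/(13 + 35)) = -272*(31 + (-14 - 175)/48) = -272*(31 + (1/48)*(-189)) = -272*(31 - 63/16) = -272*433/16 = -7361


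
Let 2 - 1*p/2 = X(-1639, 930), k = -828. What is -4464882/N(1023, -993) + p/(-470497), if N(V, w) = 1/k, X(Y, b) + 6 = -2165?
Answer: 1739390849496766/470497 ≈ 3.6969e+9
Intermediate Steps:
X(Y, b) = -2171 (X(Y, b) = -6 - 2165 = -2171)
N(V, w) = -1/828 (N(V, w) = 1/(-828) = -1/828)
p = 4346 (p = 4 - 2*(-2171) = 4 + 4342 = 4346)
-4464882/N(1023, -993) + p/(-470497) = -4464882/(-1/828) + 4346/(-470497) = -4464882*(-828) + 4346*(-1/470497) = 3696922296 - 4346/470497 = 1739390849496766/470497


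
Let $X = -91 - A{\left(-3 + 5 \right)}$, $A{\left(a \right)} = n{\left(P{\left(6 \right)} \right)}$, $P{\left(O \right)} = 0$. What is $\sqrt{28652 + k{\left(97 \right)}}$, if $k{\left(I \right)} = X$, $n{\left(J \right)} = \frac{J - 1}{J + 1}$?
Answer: $\sqrt{28562} \approx 169.0$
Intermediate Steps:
$n{\left(J \right)} = \frac{-1 + J}{1 + J}$
$A{\left(a \right)} = -1$ ($A{\left(a \right)} = \frac{-1 + 0}{1 + 0} = 1^{-1} \left(-1\right) = 1 \left(-1\right) = -1$)
$X = -90$ ($X = -91 - -1 = -91 + 1 = -90$)
$k{\left(I \right)} = -90$
$\sqrt{28652 + k{\left(97 \right)}} = \sqrt{28652 - 90} = \sqrt{28562}$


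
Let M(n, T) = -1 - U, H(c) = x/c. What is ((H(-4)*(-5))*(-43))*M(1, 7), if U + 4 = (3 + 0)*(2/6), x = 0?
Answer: 0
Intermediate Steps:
H(c) = 0 (H(c) = 0/c = 0)
U = -3 (U = -4 + (3 + 0)*(2/6) = -4 + 3*(2*(1/6)) = -4 + 3*(1/3) = -4 + 1 = -3)
M(n, T) = 2 (M(n, T) = -1 - 1*(-3) = -1 + 3 = 2)
((H(-4)*(-5))*(-43))*M(1, 7) = ((0*(-5))*(-43))*2 = (0*(-43))*2 = 0*2 = 0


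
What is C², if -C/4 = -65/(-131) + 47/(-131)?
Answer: 5184/17161 ≈ 0.30208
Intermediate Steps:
C = -72/131 (C = -4*(-65/(-131) + 47/(-131)) = -4*(-65*(-1/131) + 47*(-1/131)) = -4*(65/131 - 47/131) = -4*18/131 = -72/131 ≈ -0.54962)
C² = (-72/131)² = 5184/17161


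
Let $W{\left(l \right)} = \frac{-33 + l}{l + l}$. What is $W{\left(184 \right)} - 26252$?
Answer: $- \frac{9660585}{368} \approx -26252.0$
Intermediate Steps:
$W{\left(l \right)} = \frac{-33 + l}{2 l}$
$W{\left(184 \right)} - 26252 = \frac{-33 + 184}{2 \cdot 184} - 26252 = \frac{1}{2} \cdot \frac{1}{184} \cdot 151 - 26252 = \frac{151}{368} - 26252 = - \frac{9660585}{368}$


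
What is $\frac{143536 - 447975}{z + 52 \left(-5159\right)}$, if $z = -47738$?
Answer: $\frac{304439}{316006} \approx 0.9634$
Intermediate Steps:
$\frac{143536 - 447975}{z + 52 \left(-5159\right)} = \frac{143536 - 447975}{-47738 + 52 \left(-5159\right)} = - \frac{304439}{-47738 - 268268} = - \frac{304439}{-316006} = \left(-304439\right) \left(- \frac{1}{316006}\right) = \frac{304439}{316006}$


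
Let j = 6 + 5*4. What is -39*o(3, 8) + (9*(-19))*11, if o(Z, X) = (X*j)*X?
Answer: -66777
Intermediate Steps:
j = 26 (j = 6 + 20 = 26)
o(Z, X) = 26*X**2 (o(Z, X) = (X*26)*X = (26*X)*X = 26*X**2)
-39*o(3, 8) + (9*(-19))*11 = -1014*8**2 + (9*(-19))*11 = -1014*64 - 171*11 = -39*1664 - 1881 = -64896 - 1881 = -66777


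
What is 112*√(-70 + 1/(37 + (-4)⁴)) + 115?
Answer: 115 + 112*I*√6009137/293 ≈ 115.0 + 937.04*I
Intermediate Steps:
112*√(-70 + 1/(37 + (-4)⁴)) + 115 = 112*√(-70 + 1/(37 + 256)) + 115 = 112*√(-70 + 1/293) + 115 = 112*√(-20509/293) + 115 = 112*(I*√6009137/293) + 115 = 112*I*√6009137/293 + 115 = 115 + 112*I*√6009137/293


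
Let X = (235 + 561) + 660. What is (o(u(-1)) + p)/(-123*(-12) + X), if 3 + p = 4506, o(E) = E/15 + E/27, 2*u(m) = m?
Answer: 303949/197910 ≈ 1.5358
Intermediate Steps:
u(m) = m/2
o(E) = 14*E/135 (o(E) = E*(1/15) + E*(1/27) = E/15 + E/27 = 14*E/135)
p = 4503 (p = -3 + 4506 = 4503)
X = 1456 (X = 796 + 660 = 1456)
(o(u(-1)) + p)/(-123*(-12) + X) = (14*((1/2)*(-1))/135 + 4503)/(-123*(-12) + 1456) = ((14/135)*(-1/2) + 4503)/(1476 + 1456) = (-7/135 + 4503)/2932 = (607898/135)*(1/2932) = 303949/197910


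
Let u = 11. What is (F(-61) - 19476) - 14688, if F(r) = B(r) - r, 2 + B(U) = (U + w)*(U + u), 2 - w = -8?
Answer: -31555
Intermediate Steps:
w = 10 (w = 2 - 1*(-8) = 2 + 8 = 10)
B(U) = -2 + (10 + U)*(11 + U) (B(U) = -2 + (U + 10)*(U + 11) = -2 + (10 + U)*(11 + U))
F(r) = 108 + r² + 20*r (F(r) = (108 + r² + 21*r) - r = 108 + r² + 20*r)
(F(-61) - 19476) - 14688 = ((108 + (-61)² + 20*(-61)) - 19476) - 14688 = ((108 + 3721 - 1220) - 19476) - 14688 = (2609 - 19476) - 14688 = -16867 - 14688 = -31555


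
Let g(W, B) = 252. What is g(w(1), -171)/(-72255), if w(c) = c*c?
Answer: -84/24085 ≈ -0.0034876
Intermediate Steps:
w(c) = c²
g(w(1), -171)/(-72255) = 252/(-72255) = 252*(-1/72255) = -84/24085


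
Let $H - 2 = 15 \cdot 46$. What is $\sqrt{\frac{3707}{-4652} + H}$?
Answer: $\frac{\sqrt{3739599751}}{2326} \approx 26.291$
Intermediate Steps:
$H = 692$ ($H = 2 + 15 \cdot 46 = 2 + 690 = 692$)
$\sqrt{\frac{3707}{-4652} + H} = \sqrt{\frac{3707}{-4652} + 692} = \sqrt{3707 \left(- \frac{1}{4652}\right) + 692} = \sqrt{- \frac{3707}{4652} + 692} = \sqrt{\frac{3215477}{4652}} = \frac{\sqrt{3739599751}}{2326}$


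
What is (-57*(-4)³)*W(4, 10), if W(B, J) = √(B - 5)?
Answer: 3648*I ≈ 3648.0*I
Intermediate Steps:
W(B, J) = √(-5 + B)
(-57*(-4)³)*W(4, 10) = (-57*(-4)³)*√(-5 + 4) = (-57*(-64))*√(-1) = 3648*I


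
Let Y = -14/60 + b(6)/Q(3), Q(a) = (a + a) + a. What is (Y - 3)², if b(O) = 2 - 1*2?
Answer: 9409/900 ≈ 10.454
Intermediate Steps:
b(O) = 0 (b(O) = 2 - 2 = 0)
Q(a) = 3*a (Q(a) = 2*a + a = 3*a)
Y = -7/30 (Y = -14/60 + 0/((3*3)) = -14*1/60 + 0/9 = -7/30 + 0*(⅑) = -7/30 + 0 = -7/30 ≈ -0.23333)
(Y - 3)² = (-7/30 - 3)² = (-97/30)² = 9409/900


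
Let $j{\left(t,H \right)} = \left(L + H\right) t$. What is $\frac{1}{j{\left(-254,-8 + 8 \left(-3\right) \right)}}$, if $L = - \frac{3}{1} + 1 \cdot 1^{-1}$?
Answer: $\frac{1}{8636} \approx 0.00011579$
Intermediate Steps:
$L = -2$ ($L = \left(-3\right) 1 + 1 \cdot 1 = -3 + 1 = -2$)
$j{\left(t,H \right)} = t \left(-2 + H\right)$ ($j{\left(t,H \right)} = \left(-2 + H\right) t = t \left(-2 + H\right)$)
$\frac{1}{j{\left(-254,-8 + 8 \left(-3\right) \right)}} = \frac{1}{\left(-254\right) \left(-2 + \left(-8 + 8 \left(-3\right)\right)\right)} = \frac{1}{\left(-254\right) \left(-2 - 32\right)} = \frac{1}{\left(-254\right) \left(-34\right)} = \frac{1}{8636}$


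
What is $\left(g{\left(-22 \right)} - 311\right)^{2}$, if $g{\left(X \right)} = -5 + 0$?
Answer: $99856$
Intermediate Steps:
$g{\left(X \right)} = -5$
$\left(g{\left(-22 \right)} - 311\right)^{2} = \left(-5 - 311\right)^{2} = \left(-316\right)^{2} = 99856$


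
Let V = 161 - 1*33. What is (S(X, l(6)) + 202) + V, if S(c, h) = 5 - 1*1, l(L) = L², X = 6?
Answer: 334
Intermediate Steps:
V = 128 (V = 161 - 33 = 128)
S(c, h) = 4 (S(c, h) = 5 - 1 = 4)
(S(X, l(6)) + 202) + V = (4 + 202) + 128 = 206 + 128 = 334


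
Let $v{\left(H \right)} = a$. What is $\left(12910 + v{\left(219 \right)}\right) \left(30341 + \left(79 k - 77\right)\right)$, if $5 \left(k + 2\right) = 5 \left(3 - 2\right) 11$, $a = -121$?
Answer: $396139275$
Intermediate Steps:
$k = 9$ ($k = -2 + \frac{5 \left(3 - 2\right) 11}{5} = -2 + \frac{5 \cdot 1 \cdot 11}{5} = -2 + \frac{5 \cdot 11}{5} = -2 + \frac{1}{5} \cdot 55 = -2 + 11 = 9$)
$v{\left(H \right)} = -121$
$\left(12910 + v{\left(219 \right)}\right) \left(30341 + \left(79 k - 77\right)\right) = \left(12910 - 121\right) \left(30341 + \left(79 \cdot 9 - 77\right)\right) = 12789 \left(30341 + \left(711 - 77\right)\right) = 12789 \left(30341 + 634\right) = 12789 \cdot 30975 = 396139275$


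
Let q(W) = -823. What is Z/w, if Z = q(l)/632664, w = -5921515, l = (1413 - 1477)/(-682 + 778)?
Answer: 823/3746329365960 ≈ 2.1968e-10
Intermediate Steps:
l = -⅔ (l = -64/96 = -64*1/96 = -⅔ ≈ -0.66667)
Z = -823/632664 ≈ -0.0013008
Z/w = -823/632664/(-5921515) = -823/632664*(-1/5921515) = 823/3746329365960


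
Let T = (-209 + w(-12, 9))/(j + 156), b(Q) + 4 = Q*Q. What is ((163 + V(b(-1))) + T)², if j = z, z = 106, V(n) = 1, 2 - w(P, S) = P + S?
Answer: 457189924/17161 ≈ 26641.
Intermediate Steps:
w(P, S) = 2 - P - S (w(P, S) = 2 - (P + S) = 2 + (-P - S) = 2 - P - S)
b(Q) = -4 + Q² (b(Q) = -4 + Q*Q = -4 + Q²)
j = 106
T = -102/131 (T = (-209 + (2 - 1*(-12) - 1*9))/(106 + 156) = (-209 + (2 + 12 - 9))/262 = (-209 + 5)*(1/262) = -204*1/262 = -102/131 ≈ -0.77863)
((163 + V(b(-1))) + T)² = ((163 + 1) - 102/131)² = (164 - 102/131)² = (21382/131)² = 457189924/17161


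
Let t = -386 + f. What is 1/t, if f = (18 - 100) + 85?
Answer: -1/383 ≈ -0.0026110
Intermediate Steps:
f = 3 (f = -82 + 85 = 3)
t = -383 (t = -386 + 3 = -383)
1/t = 1/(-383) = -1/383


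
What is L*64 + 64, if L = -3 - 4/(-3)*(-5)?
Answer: -1664/3 ≈ -554.67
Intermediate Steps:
L = -29/3 (L = -3 - 4*(-⅓)*(-5) = -3 + (4/3)*(-5) = -3 - 20/3 = -29/3 ≈ -9.6667)
L*64 + 64 = -29/3*64 + 64 = -1856/3 + 64 = -1664/3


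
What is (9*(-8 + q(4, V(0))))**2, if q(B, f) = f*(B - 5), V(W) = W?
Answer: 5184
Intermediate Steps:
q(B, f) = f*(-5 + B)
(9*(-8 + q(4, V(0))))**2 = (9*(-8 + 0*(-5 + 4)))**2 = (9*(-8 + 0*(-1)))**2 = (9*(-8 + 0))**2 = (9*(-8))**2 = (-72)**2 = 5184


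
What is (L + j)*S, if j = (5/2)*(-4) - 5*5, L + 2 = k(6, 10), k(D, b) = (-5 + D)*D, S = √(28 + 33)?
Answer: -31*√61 ≈ -242.12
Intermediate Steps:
S = √61 ≈ 7.8102
k(D, b) = D*(-5 + D)
L = 4 (L = -2 + 6*(-5 + 6) = -2 + 6*1 = -2 + 6 = 4)
j = -35 (j = (5*(½))*(-4) - 25 = (5/2)*(-4) - 25 = -10 - 25 = -35)
(L + j)*S = (4 - 35)*√61 = -31*√61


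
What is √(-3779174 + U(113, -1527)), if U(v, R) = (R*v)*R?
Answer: √259706203 ≈ 16115.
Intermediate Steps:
U(v, R) = v*R²
√(-3779174 + U(113, -1527)) = √(-3779174 + 113*(-1527)²) = √(-3779174 + 113*2331729) = √(-3779174 + 263485377) = √259706203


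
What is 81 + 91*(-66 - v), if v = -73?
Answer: 718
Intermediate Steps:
81 + 91*(-66 - v) = 81 + 91*(-66 - 1*(-73)) = 81 + 91*(-66 + 73) = 81 + 91*7 = 81 + 637 = 718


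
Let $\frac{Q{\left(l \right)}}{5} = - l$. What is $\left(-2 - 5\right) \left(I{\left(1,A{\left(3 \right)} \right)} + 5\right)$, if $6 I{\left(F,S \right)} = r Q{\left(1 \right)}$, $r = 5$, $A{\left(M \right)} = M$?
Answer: $- \frac{35}{6} \approx -5.8333$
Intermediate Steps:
$Q{\left(l \right)} = - 5 l$ ($Q{\left(l \right)} = 5 \left(- l\right) = - 5 l$)
$I{\left(F,S \right)} = - \frac{25}{6}$ ($I{\left(F,S \right)} = \frac{5 \left(\left(-5\right) 1\right)}{6} = \frac{5 \left(-5\right)}{6} = \frac{1}{6} \left(-25\right) = - \frac{25}{6}$)
$\left(-2 - 5\right) \left(I{\left(1,A{\left(3 \right)} \right)} + 5\right) = \left(-2 - 5\right) \left(- \frac{25}{6} + 5\right) = \left(-7\right) \frac{5}{6} = - \frac{35}{6}$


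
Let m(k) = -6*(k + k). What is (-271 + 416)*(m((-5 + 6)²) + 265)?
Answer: 36685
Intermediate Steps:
m(k) = -12*k
(-271 + 416)*(m((-5 + 6)²) + 265) = (-271 + 416)*(-12*(-5 + 6)² + 265) = 145*(-12*1² + 265) = 145*(-12*1 + 265) = 145*(-12 + 265) = 145*253 = 36685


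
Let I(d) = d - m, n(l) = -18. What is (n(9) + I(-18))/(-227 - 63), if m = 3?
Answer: 39/290 ≈ 0.13448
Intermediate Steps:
I(d) = -3 + d (I(d) = d - 1*3 = d - 3 = -3 + d)
(n(9) + I(-18))/(-227 - 63) = (-18 + (-3 - 18))/(-227 - 63) = (-18 - 21)/(-290) = -39*(-1/290) = 39/290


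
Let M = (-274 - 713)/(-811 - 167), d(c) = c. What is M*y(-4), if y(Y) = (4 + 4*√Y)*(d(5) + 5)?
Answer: 6580/163 + 13160*I/163 ≈ 40.368 + 80.736*I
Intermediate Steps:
M = 329/326 (M = -987/(-978) = -987*(-1/978) = 329/326 ≈ 1.0092)
y(Y) = 40 + 40*√Y (y(Y) = (4 + 4*√Y)*(5 + 5) = (4 + 4*√Y)*10 = 40 + 40*√Y)
M*y(-4) = 329*(40 + 40*√(-4))/326 = 329*(40 + 40*(2*I))/326 = 329*(40 + 80*I)/326 = 6580/163 + 13160*I/163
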